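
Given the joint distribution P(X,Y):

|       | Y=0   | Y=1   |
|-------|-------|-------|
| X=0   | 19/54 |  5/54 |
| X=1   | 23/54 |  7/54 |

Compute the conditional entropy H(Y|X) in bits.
0.7636 bits

H(Y|X) = H(X,Y) - H(X)

H(X,Y) = -Σ_{x,y} P(x,y) log₂ P(x,y). Per-cell terms -P(x,y)·log₂P(x,y):
  X=0: 0.5302267, 0.3178666
  X=1: 0.5244535, 0.3820876
Sum of the 4 terms: H(X,Y) = 1.754634 bits

Marginal of X (row sums):
  P(X=0) = 19/54 + 5/54 = 4/9
  P(X=1) = 23/54 + 7/54 = 5/9
H(X) = -[(4/9)·log₂(4/9) + (5/9)·log₂(5/9)]
  = 0.5199667 + 0.4711094 = 0.991076 bits

H(Y|X) = H(X,Y) - H(X) = 1.754634 - 0.991076 = 0.7636 bits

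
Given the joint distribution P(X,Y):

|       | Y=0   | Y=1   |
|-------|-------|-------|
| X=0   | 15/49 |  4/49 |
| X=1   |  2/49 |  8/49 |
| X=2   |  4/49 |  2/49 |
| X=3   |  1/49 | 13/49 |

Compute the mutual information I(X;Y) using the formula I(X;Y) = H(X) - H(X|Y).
0.3387 bits

I(X;Y) = H(X) - H(X|Y)

Marginal of X (row sums):
  P(X=0) = 15/49 + 4/49 = 19/49
  P(X=1) = 2/49 + 8/49 = 10/49
  P(X=2) = 4/49 + 2/49 = 6/49
  P(X=3) = 1/49 + 13/49 = 2/7
H(X) = -[(19/49)·log₂(19/49) + (10/49)·log₂(10/49) + (6/49)·log₂(6/49) + (2/7)·log₂(2/7)]
  = 0.52998 + 0.46791 + 0.37099 + 0.51639 = 1.88527 bits

Marginal of Y (column sums):
  P(Y=0) = 15/49 + 2/49 + 4/49 + 1/49 = 22/49
  P(Y=1) = 4/49 + 8/49 + 2/49 + 13/49 = 27/49
H(X|Y) = Σ_y P(y)·H(X|Y=y):
  Y=0: P(Y=0) = 22/49, P(X|Y=0) = (15/22, 1/11, 2/11, 1/22) → H(X|Y=0) = 1.34110
  Y=1: P(Y=1) = 27/49, P(X|Y=1) = (4/27, 8/27, 2/27, 13/27) → H(X|Y=1) = 1.71394
H(X|Y) = (22/49)·1.34110 + (27/49)·1.71394 = 1.54654 bits

I(X;Y) = H(X) - H(X|Y) = 1.88527 - 1.54654 = 0.3387 bits

Cross-check via I(X;Y) = H(X) + H(Y) - H(X,Y): computing H(Y) from the column sums and H(X,Y) from the 8 cells in the same way gives H(Y) = 0.99248 bits and H(X,Y) = 2.53901 bits, so
I(X;Y) = 1.88527 + 0.99248 - 2.53901 = 0.3387 bits ✓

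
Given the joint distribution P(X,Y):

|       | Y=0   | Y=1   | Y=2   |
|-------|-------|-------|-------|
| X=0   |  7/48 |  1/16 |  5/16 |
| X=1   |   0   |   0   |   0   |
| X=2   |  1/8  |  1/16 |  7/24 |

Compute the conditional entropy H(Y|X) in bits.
1.3242 bits

H(Y|X) = H(X,Y) - H(X)

H(X,Y) = -Σ_{x,y} P(x,y) log₂ P(x,y). Per-cell terms -P(x,y)·log₂P(x,y):
  X=0: 0.405068, 0.250000, 0.524397
  X=1: 0.000000, 0.000000, 0.000000
  X=2: 0.375000, 0.250000, 0.518469
  (cells with P = 0 contribute 0)
Sum of the 9 terms: H(X,Y) = 2.32293 bits

Marginal of X (row sums):
  P(X=0) = 7/48 + 1/16 + 5/16 = 25/48
  P(X=1) = 0 + 0 + 0 = 0
  P(X=2) = 1/8 + 1/16 + 7/24 = 23/48
H(X) = -[(25/48)·log₂(25/48) + (23/48)·log₂(23/48)]   (outcomes with P = 0 contribute 0)
  = 0.490160 + 0.508588 = 0.99875 bits

H(Y|X) = H(X,Y) - H(X) = 2.32293 - 0.99875 = 1.3242 bits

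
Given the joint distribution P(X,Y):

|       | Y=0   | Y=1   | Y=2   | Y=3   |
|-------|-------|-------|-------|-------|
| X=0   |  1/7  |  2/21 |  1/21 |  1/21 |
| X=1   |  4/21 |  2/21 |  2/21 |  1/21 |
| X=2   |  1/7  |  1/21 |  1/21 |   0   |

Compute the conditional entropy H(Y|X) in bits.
1.7277 bits

H(Y|X) = H(X,Y) - H(X)

H(X,Y) = -Σ_{x,y} P(x,y) log₂ P(x,y). Per-cell terms -P(x,y)·log₂P(x,y):
  X=0: 0.4010507, 0.3230778, 0.2091580, 0.2091580
  X=1: 0.4556795, 0.3230778, 0.3230778, 0.2091580
  X=2: 0.4010507, 0.2091580, 0.2091580, 0.0000000
  (cells with P = 0 contribute 0)
Sum of the 12 terms: H(X,Y) = 3.272804 bits

Marginal of X (row sums):
  P(X=0) = 1/7 + 2/21 + 1/21 + 1/21 = 1/3
  P(X=1) = 4/21 + 2/21 + 2/21 + 1/21 = 3/7
  P(X=2) = 1/7 + 1/21 + 1/21 + 0 = 5/21
H(X) = -[(1/3)·log₂(1/3) + (3/7)·log₂(3/7) + (5/21)·log₂(5/21)]
  = 0.5283208 + 0.5238825 + 0.4929498 = 1.545153 bits

H(Y|X) = H(X,Y) - H(X) = 3.272804 - 1.545153 = 1.7277 bits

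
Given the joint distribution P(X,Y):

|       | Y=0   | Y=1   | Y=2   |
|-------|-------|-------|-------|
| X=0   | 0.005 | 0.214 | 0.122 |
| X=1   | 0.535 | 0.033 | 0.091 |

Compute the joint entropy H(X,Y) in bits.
1.8444 bits

H(X,Y) = -Σ_{x,y} P(x,y) log₂ P(x,y). Per-cell terms -P(x,y)·log₂P(x,y):
  X=0: 0.0382, 0.4760, 0.3703
  X=1: 0.4828, 0.1624, 0.3147
Sum of the 6 terms: H(X,Y) = 1.8444 bits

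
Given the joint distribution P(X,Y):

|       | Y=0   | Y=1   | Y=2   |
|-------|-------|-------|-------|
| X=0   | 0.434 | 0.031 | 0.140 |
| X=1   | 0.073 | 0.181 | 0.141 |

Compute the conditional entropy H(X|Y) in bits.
0.7097 bits

H(X|Y) = H(X,Y) - H(Y)

H(X,Y) = -Σ_{x,y} P(x,y) log₂ P(x,y). Per-cell terms -P(x,y)·log₂P(x,y):
  X=0: 0.52264, 0.15536, 0.39711
  X=1: 0.27565, 0.44633, 0.39850
Sum of the 6 terms: H(X,Y) = 2.1956 bits

Marginal of Y (column sums):
  P(Y=0) = 0.434 + 0.073 = 0.507
  P(Y=1) = 0.031 + 0.181 = 0.212
  P(Y=2) = 0.140 + 0.141 = 0.281
H(Y) = -[0.507·log₂(0.507) + 0.212·log₂(0.212) + 0.281·log₂(0.281)]
  = 0.49683 + 0.47443 + 0.51461 = 1.4859 bits

H(X|Y) = H(X,Y) - H(Y) = 2.1956 - 1.4859 = 0.7097 bits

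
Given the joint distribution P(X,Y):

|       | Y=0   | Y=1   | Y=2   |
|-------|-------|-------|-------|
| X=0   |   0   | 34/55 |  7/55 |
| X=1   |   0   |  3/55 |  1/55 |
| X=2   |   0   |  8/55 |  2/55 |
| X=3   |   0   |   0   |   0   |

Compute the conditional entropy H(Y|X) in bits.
0.6818 bits

H(Y|X) = H(X,Y) - H(X)

H(X,Y) = -Σ_{x,y} P(x,y) log₂ P(x,y). Per-cell terms -P(x,y)·log₂P(x,y):
  X=0: 0.00000, 0.42895, 0.37851
  X=1: 0.00000, 0.22889, 0.10512
  X=2: 0.00000, 0.40456, 0.17387
  X=3: 0.00000, 0.00000, 0.00000
  (cells with P = 0 contribute 0)
Sum of the 12 terms: H(X,Y) = 1.7199 bits

Marginal of X (row sums):
  P(X=0) = 0 + 34/55 + 7/55 = 41/55
  P(X=1) = 0 + 3/55 + 1/55 = 4/55
  P(X=2) = 0 + 8/55 + 2/55 = 2/11
  P(X=3) = 0 + 0 + 0 = 0
H(X) = -[(41/55)·log₂(41/55) + (4/55)·log₂(4/55) + (2/11)·log₂(2/11)]   (outcomes with P = 0 contribute 0)
  = 0.31593 + 0.27501 + 0.44717 = 1.0381 bits

H(Y|X) = H(X,Y) - H(X) = 1.7199 - 1.0381 = 0.6818 bits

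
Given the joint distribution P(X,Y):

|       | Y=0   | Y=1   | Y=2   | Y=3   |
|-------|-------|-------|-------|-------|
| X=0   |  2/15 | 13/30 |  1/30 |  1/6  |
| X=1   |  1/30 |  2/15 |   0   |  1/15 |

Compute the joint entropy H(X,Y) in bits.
2.3164 bits

H(X,Y) = -Σ_{x,y} P(x,y) log₂ P(x,y). Per-cell terms -P(x,y)·log₂P(x,y):
  X=0: 0.38759, 0.52280, 0.16356, 0.43083
  X=1: 0.16356, 0.38759, 0.00000, 0.26046
  (cells with P = 0 contribute 0)
Sum of the 8 terms: H(X,Y) = 2.3164 bits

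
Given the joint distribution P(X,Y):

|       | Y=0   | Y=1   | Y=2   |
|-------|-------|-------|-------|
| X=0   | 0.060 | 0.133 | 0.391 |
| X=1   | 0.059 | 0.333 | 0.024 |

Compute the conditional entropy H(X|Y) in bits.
0.6533 bits

H(X|Y) = H(X,Y) - H(Y)

H(X,Y) = -Σ_{x,y} P(x,y) log₂ P(x,y). Per-cell terms -P(x,y)·log₂P(x,y):
  X=0: 0.24353, 0.38710, 0.52971
  X=1: 0.24091, 0.52827, 0.12914
Sum of the 6 terms: H(X,Y) = 2.05866 bits

Marginal of Y (column sums):
  P(Y=0) = 0.060 + 0.059 = 0.119
  P(Y=1) = 0.133 + 0.333 = 0.466
  P(Y=2) = 0.391 + 0.024 = 0.415
H(Y) = -[0.119·log₂(0.119) + 0.466·log₂(0.466) + 0.415·log₂(0.415)]
  = 0.36545 + 0.51334 + 0.52656 = 1.40535 bits

H(X|Y) = H(X,Y) - H(Y) = 2.05866 - 1.40535 = 0.6533 bits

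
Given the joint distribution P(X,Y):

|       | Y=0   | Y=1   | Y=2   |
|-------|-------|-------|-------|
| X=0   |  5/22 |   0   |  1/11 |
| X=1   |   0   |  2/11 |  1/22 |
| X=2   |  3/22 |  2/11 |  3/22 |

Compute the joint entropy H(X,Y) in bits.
2.6813 bits

H(X,Y) = -Σ_{x,y} P(x,y) log₂ P(x,y). Per-cell terms -P(x,y)·log₂P(x,y):
  X=0: 0.48580, 0.00000, 0.31449
  X=1: 0.00000, 0.44717, 0.20270
  X=2: 0.39197, 0.44717, 0.39197
  (cells with P = 0 contribute 0)
Sum of the 9 terms: H(X,Y) = 2.6813 bits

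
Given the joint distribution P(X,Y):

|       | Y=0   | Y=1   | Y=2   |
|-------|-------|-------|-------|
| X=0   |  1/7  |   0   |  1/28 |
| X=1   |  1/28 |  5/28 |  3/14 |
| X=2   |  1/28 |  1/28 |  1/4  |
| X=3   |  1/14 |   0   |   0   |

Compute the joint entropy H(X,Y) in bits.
2.7798 bits

H(X,Y) = -Σ_{x,y} P(x,y) log₂ P(x,y). Per-cell terms -P(x,y)·log₂P(x,y):
  X=0: 0.40105, 0.00000, 0.17169
  X=1: 0.17169, 0.44383, 0.47623
  X=2: 0.17169, 0.17169, 0.50000
  X=3: 0.27195, 0.00000, 0.00000
  (cells with P = 0 contribute 0)
Sum of the 12 terms: H(X,Y) = 2.7798 bits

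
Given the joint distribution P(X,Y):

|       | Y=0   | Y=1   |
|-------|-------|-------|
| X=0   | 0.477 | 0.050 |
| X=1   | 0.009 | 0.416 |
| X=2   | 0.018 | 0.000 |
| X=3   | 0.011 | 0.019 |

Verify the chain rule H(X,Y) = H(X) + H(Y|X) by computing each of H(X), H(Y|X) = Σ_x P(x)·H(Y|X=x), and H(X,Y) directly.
H(X) = 1.2678 bits, H(Y|X) = 0.3298 bits, H(X,Y) = 1.5976 bits

Marginal of X (row sums):
  P(X=0) = 0.477 + 0.050 = 0.527
  P(X=1) = 0.009 + 0.416 = 0.425
  P(X=2) = 0.018 + 0.000 = 0.018
  P(X=3) = 0.011 + 0.019 = 0.030
H(X) = -[0.527·log₂(0.527) + 0.425·log₂(0.425) + 0.018·log₂(0.018) + 0.030·log₂(0.030)]
  = 0.48701 + 0.52465 + 0.10433 + 0.15177 = 1.2678 bits

H(Y|X) = Σ_x P(x)·H(Y|X=x):
  X=0: P(X=0) = 0.527, P(Y|X=0) = (477/527, 50/527) → H(Y|X=0) = 0.45254
  X=1: P(X=1) = 0.425, P(Y|X=1) = (9/425, 416/425) → H(Y|X=1) = 0.14800
  X=2: P(X=2) = 0.018, P(Y|X=2) = (1, 0) → H(Y|X=2) = 0.00000
  X=3: P(X=3) = 0.030, P(Y|X=3) = (11/30, 19/30) → H(Y|X=3) = 0.94808
H(Y|X) = 0.527·0.45254 + 0.425·0.14800 + 0.018·0.00000 + 0.030·0.94808 = 0.3298 bits

H(X,Y) = -Σ_{x,y} P(x,y) log₂ P(x,y). Per-cell terms -P(x,y)·log₂P(x,y):
  X=0: 0.50941, 0.21610
  X=1: 0.06116, 0.52638
  X=2: 0.10433, 0.00000
  X=3: 0.07157, 0.10864
  (cells with P = 0 contribute 0)
Sum of the 8 terms: H(X,Y) = 1.5976 bits

Chain rule check:
  H(X) + H(Y|X) = 1.2678 + 0.3298 = 1.5976 bits
  H(X,Y) = 1.5976 bits
✓ Chain rule verified.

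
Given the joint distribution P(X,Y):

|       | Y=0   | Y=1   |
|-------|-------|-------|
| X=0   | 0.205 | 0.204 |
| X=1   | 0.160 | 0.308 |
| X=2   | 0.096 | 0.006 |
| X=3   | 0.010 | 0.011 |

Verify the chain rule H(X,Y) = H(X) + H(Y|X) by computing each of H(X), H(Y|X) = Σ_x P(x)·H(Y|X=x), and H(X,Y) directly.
H(X) = 1.4932 bits, H(Y|X) = 0.8965 bits, H(X,Y) = 2.3897 bits

Marginal of X (row sums):
  P(X=0) = 0.205 + 0.204 = 0.409
  P(X=1) = 0.160 + 0.308 = 0.468
  P(X=2) = 0.096 + 0.006 = 0.102
  P(X=3) = 0.010 + 0.011 = 0.021
H(X) = -[0.409·log₂(0.409) + 0.468·log₂(0.468) + 0.102·log₂(0.102) + 0.021·log₂(0.021)]
  = 0.52754 + 0.51266 + 0.33592 + 0.11704 = 1.4932 bits

H(Y|X) = Σ_x P(x)·H(Y|X=x):
  X=0: P(X=0) = 0.409, P(Y|X=0) = (205/409, 204/409) → H(Y|X=0) = 1.00000
  X=1: P(X=1) = 0.468, P(Y|X=1) = (40/117, 77/117) → H(Y|X=1) = 0.92661
  X=2: P(X=2) = 0.102, P(Y|X=2) = (16/17, 1/17) → H(Y|X=2) = 0.32276
  X=3: P(X=3) = 0.021, P(Y|X=3) = (10/21, 11/21) → H(Y|X=3) = 0.99836
H(Y|X) = 0.409·1.00000 + 0.468·0.92661 + 0.102·0.32276 + 0.021·0.99836 = 0.8965 bits

H(X,Y) = -Σ_{x,y} P(x,y) log₂ P(x,y). Per-cell terms -P(x,y)·log₂P(x,y):
  X=0: 0.46869, 0.46785
  X=1: 0.42302, 0.52329
  X=2: 0.32456, 0.04428
  X=3: 0.06644, 0.07157
Sum of the 8 terms: H(X,Y) = 2.3897 bits

Chain rule check:
  H(X) + H(Y|X) = 1.4932 + 0.8965 = 2.3897 bits
  H(X,Y) = 2.3897 bits
✓ Chain rule verified.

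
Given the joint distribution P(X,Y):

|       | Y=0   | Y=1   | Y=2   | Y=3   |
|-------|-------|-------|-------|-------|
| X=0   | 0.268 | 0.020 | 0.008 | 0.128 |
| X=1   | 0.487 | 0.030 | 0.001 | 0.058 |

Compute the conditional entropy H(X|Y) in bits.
0.9281 bits

H(X|Y) = H(X,Y) - H(Y)

H(X,Y) = -Σ_{x,y} P(x,y) log₂ P(x,y). Per-cell terms -P(x,y)·log₂P(x,y):
  X=0: 0.509118, 0.112877, 0.055726, 0.379620
  X=1: 0.505509, 0.151767, 0.009966, 0.238253
Sum of the 8 terms: H(X,Y) = 1.96284 bits

Marginal of Y (column sums):
  P(Y=0) = 0.268 + 0.487 = 0.755
  P(Y=1) = 0.020 + 0.030 = 0.050
  P(Y=2) = 0.008 + 0.001 = 0.009
  P(Y=3) = 0.128 + 0.058 = 0.186
H(Y) = -[0.755·log₂(0.755) + 0.050·log₂(0.050) + 0.009·log₂(0.009) + 0.186·log₂(0.186)]
  = 0.306116 + 0.216096 + 0.061163 + 0.451352 = 1.03473 bits

H(X|Y) = H(X,Y) - H(Y) = 1.96284 - 1.03473 = 0.9281 bits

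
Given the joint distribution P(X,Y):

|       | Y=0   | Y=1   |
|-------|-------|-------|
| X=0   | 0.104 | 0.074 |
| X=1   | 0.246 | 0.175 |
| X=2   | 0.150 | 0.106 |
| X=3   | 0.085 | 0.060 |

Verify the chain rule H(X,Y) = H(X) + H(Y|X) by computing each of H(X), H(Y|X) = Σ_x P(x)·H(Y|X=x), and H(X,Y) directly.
H(X) = 1.8759 bits, H(Y|X) = 0.9790 bits, H(X,Y) = 2.8549 bits

Marginal of X (row sums):
  P(X=0) = 0.104 + 0.074 = 0.178
  P(X=1) = 0.246 + 0.175 = 0.421
  P(X=2) = 0.150 + 0.106 = 0.256
  P(X=3) = 0.085 + 0.060 = 0.145
H(X) = -[0.178·log₂(0.178) + 0.421·log₂(0.421) + 0.256·log₂(0.256) + 0.145·log₂(0.145)]
  = 0.44323 + 0.52545 + 0.50324 + 0.40395 = 1.8759 bits

H(Y|X) = Σ_x P(x)·H(Y|X=x):
  X=0: P(X=0) = 0.178, P(Y|X=0) = (52/89, 37/89) → H(Y|X=0) = 0.97941
  X=1: P(X=1) = 0.421, P(Y|X=1) = (246/421, 175/421) → H(Y|X=1) = 0.97939
  X=2: P(X=2) = 0.256, P(Y|X=2) = (75/128, 53/128) → H(Y|X=2) = 0.97858
  X=3: P(X=3) = 0.145, P(Y|X=3) = (17/29, 12/29) → H(Y|X=3) = 0.97845
H(Y|X) = 0.178·0.97941 + 0.421·0.97939 + 0.256·0.97858 + 0.145·0.97845 = 0.9790 bits

H(X,Y) = -Σ_{x,y} P(x,y) log₂ P(x,y). Per-cell terms -P(x,y)·log₂P(x,y):
  X=0: 0.33960, 0.27797
  X=1: 0.49772, 0.44005
  X=2: 0.41054, 0.34321
  X=3: 0.30229, 0.24353
Sum of the 8 terms: H(X,Y) = 2.8549 bits

Chain rule check:
  H(X) + H(Y|X) = 1.8759 + 0.9790 = 2.8549 bits
  H(X,Y) = 2.8549 bits
✓ Chain rule verified.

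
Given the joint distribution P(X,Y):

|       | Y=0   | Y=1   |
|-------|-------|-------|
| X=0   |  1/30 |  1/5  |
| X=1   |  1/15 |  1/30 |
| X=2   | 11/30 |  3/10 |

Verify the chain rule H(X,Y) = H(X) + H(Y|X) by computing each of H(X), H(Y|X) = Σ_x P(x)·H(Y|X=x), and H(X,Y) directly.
H(X) = 1.2121 bits, H(Y|X) = 0.8917 bits, H(X,Y) = 2.1038 bits

Marginal of X (row sums):
  P(X=0) = 1/30 + 1/5 = 7/30
  P(X=1) = 1/15 + 1/30 = 1/10
  P(X=2) = 11/30 + 3/10 = 2/3
H(X) = -[(7/30)·log₂(7/30) + (1/10)·log₂(1/10) + (2/3)·log₂(2/3)]
  = 0.48989 + 0.33219 + 0.38998 = 1.2121 bits

H(Y|X) = Σ_x P(x)·H(Y|X=x):
  X=0: P(X=0) = 7/30, P(Y|X=0) = (1/7, 6/7) → H(Y|X=0) = 0.59167
  X=1: P(X=1) = 1/10, P(Y|X=1) = (2/3, 1/3) → H(Y|X=1) = 0.91830
  X=2: P(X=2) = 2/3, P(Y|X=2) = (11/20, 9/20) → H(Y|X=2) = 0.99277
H(Y|X) = (7/30)·0.59167 + (1/10)·0.91830 + (2/3)·0.99277 = 0.8917 bits

H(X,Y) = -Σ_{x,y} P(x,y) log₂ P(x,y). Per-cell terms -P(x,y)·log₂P(x,y):
  X=0: 0.16356, 0.46439
  X=1: 0.26046, 0.16356
  X=2: 0.53073, 0.52109
Sum of the 6 terms: H(X,Y) = 2.1038 bits

Chain rule check:
  H(X) + H(Y|X) = 1.2121 + 0.8917 = 2.1038 bits
  H(X,Y) = 2.1038 bits
✓ Chain rule verified.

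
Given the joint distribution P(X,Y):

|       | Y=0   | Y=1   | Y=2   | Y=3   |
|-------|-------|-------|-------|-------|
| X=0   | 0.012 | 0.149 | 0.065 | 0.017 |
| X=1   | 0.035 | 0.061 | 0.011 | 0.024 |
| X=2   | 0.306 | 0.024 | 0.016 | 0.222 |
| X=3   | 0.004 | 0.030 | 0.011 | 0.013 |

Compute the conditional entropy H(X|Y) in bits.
1.1361 bits

H(X|Y) = H(X,Y) - H(Y)

H(X,Y) = -Σ_{x,y} P(x,y) log₂ P(x,y). Per-cell terms -P(x,y)·log₂P(x,y):
  X=0: 0.0766, 0.4092, 0.2563, 0.0999
  X=1: 0.1693, 0.2461, 0.0716, 0.1291
  X=2: 0.5228, 0.1291, 0.0955, 0.4820
  X=3: 0.0319, 0.1518, 0.0716, 0.0814
Sum of the 16 terms: H(X,Y) = 3.0242 bits

Marginal of Y (column sums):
  P(Y=0) = 0.012 + 0.035 + 0.306 + 0.004 = 0.357
  P(Y=1) = 0.149 + 0.061 + 0.024 + 0.030 = 0.264
  P(Y=2) = 0.065 + 0.011 + 0.016 + 0.011 = 0.103
  P(Y=3) = 0.017 + 0.024 + 0.222 + 0.013 = 0.276
H(Y) = -[0.357·log₂(0.357) + 0.264·log₂(0.264) + 0.103·log₂(0.103) + 0.276·log₂(0.276)]
  = 0.5305 + 0.5072 + 0.3378 + 0.5126 = 1.8881 bits

H(X|Y) = H(X,Y) - H(Y) = 3.0242 - 1.8881 = 1.1361 bits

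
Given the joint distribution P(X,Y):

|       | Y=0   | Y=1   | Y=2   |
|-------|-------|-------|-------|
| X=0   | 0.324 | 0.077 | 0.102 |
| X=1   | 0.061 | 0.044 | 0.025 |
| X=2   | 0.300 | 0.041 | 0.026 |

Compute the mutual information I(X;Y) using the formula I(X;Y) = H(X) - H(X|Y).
0.0538 bits

I(X;Y) = H(X) - H(X|Y)

Marginal of X (row sums):
  P(X=0) = 0.324 + 0.077 + 0.102 = 0.503
  P(X=1) = 0.061 + 0.044 + 0.025 = 0.130
  P(X=2) = 0.300 + 0.041 + 0.026 = 0.367
H(X) = -[0.503·log₂(0.503) + 0.130·log₂(0.130) + 0.367·log₂(0.367)]
  = 0.49866 + 0.38264 + 0.53074 = 1.41204 bits

Marginal of Y (column sums):
  P(Y=0) = 0.324 + 0.061 + 0.300 = 0.685
  P(Y=1) = 0.077 + 0.044 + 0.041 = 0.162
  P(Y=2) = 0.102 + 0.025 + 0.026 = 0.153
H(X|Y) = Σ_y P(y)·H(X|Y=y):
  Y=0: P(Y=0) = 0.685, P(X|Y=0) = (324/685, 61/685, 60/137) → H(X|Y=0) = 1.34327
  Y=1: P(Y=1) = 0.162, P(X|Y=1) = (77/162, 22/81, 41/162) → H(X|Y=1) = 1.52246
  Y=2: P(Y=2) = 0.153, P(X|Y=2) = (2/3, 25/153, 26/153) → H(X|Y=2) = 1.25154
H(X|Y) = 0.685·1.34327 + 0.162·1.52246 + 0.153·1.25154 = 1.35826 bits

I(X;Y) = H(X) - H(X|Y) = 1.41204 - 1.35826 = 0.0538 bits

Cross-check via I(X;Y) = H(X) + H(Y) - H(X,Y): computing H(Y) from the column sums and H(X,Y) from the 9 cells in the same way gives H(Y) = 1.21368 bits and H(X,Y) = 2.57194 bits, so
I(X;Y) = 1.41204 + 1.21368 - 2.57194 = 0.0538 bits ✓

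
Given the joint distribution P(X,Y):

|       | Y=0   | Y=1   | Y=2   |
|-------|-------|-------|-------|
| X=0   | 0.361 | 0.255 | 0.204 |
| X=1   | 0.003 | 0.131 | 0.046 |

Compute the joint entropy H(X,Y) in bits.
2.1148 bits

H(X,Y) = -Σ_{x,y} P(x,y) log₂ P(x,y). Per-cell terms -P(x,y)·log₂P(x,y):
  X=0: 0.53064, 0.50271, 0.46785
  X=1: 0.02514, 0.38414, 0.20434
Sum of the 6 terms: H(X,Y) = 2.1148 bits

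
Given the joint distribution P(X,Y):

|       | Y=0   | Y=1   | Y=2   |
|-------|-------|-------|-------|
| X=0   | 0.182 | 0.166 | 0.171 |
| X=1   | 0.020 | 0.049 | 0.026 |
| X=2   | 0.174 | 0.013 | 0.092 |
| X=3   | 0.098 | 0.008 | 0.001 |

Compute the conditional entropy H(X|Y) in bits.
1.4873 bits

H(X|Y) = H(X,Y) - H(Y)

H(X,Y) = -Σ_{x,y} P(x,y) log₂ P(x,y). Per-cell terms -P(x,y)·log₂P(x,y):
  X=0: 0.44735, 0.43006, 0.43570
  X=1: 0.11288, 0.21320, 0.13690
  X=2: 0.43897, 0.08145, 0.31668
  X=3: 0.32841, 0.05573, 0.00997
Sum of the 12 terms: H(X,Y) = 3.0073 bits

Marginal of Y (column sums):
  P(Y=0) = 0.182 + 0.020 + 0.174 + 0.098 = 0.474
  P(Y=1) = 0.166 + 0.049 + 0.013 + 0.008 = 0.236
  P(Y=2) = 0.171 + 0.026 + 0.092 + 0.001 = 0.290
H(Y) = -[0.474·log₂(0.474) + 0.236·log₂(0.236) + 0.290·log₂(0.290)]
  = 0.51052 + 0.49162 + 0.51790 = 1.5200 bits

H(X|Y) = H(X,Y) - H(Y) = 3.0073 - 1.5200 = 1.4873 bits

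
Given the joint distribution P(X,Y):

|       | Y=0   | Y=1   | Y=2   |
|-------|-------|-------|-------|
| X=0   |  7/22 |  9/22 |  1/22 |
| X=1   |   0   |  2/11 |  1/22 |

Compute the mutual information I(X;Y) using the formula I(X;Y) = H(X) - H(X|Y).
0.1561 bits

I(X;Y) = H(X) - H(X|Y)

Marginal of X (row sums):
  P(X=0) = 7/22 + 9/22 + 1/22 = 17/22
  P(X=1) = 0 + 2/11 + 1/22 = 5/22
H(X) = -[(17/22)·log₂(17/22) + (5/22)·log₂(5/22)]
  = 0.28743 + 0.48580 = 0.77323 bits

Marginal of Y (column sums):
  P(Y=0) = 7/22 + 0 = 7/22
  P(Y=1) = 9/22 + 2/11 = 13/22
  P(Y=2) = 1/22 + 1/22 = 1/11
H(X|Y) = Σ_y P(y)·H(X|Y=y):
  Y=0: P(Y=0) = 7/22, P(X|Y=0) = (1, 0) → H(X|Y=0) = 0.00000
  Y=1: P(Y=1) = 13/22, P(X|Y=1) = (9/13, 4/13) → H(X|Y=1) = 0.89049
  Y=2: P(Y=2) = 1/11, P(X|Y=2) = (1/2, 1/2) → H(X|Y=2) = 1.00000
H(X|Y) = (7/22)·0.00000 + (13/22)·0.89049 + (1/11)·1.00000 = 0.61711 bits

I(X;Y) = H(X) - H(X|Y) = 0.77323 - 0.61711 = 0.1561 bits

Cross-check via I(X;Y) = H(X) + H(Y) - H(X,Y): computing H(Y) from the column sums and H(X,Y) from the 6 cells in the same way gives H(Y) = 1.28865 bits and H(X,Y) = 1.90576 bits, so
I(X;Y) = 0.77323 + 1.28865 - 1.90576 = 0.1561 bits ✓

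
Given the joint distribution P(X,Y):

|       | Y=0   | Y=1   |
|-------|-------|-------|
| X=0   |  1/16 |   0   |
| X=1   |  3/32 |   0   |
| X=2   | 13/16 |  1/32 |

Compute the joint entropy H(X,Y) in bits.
0.9698 bits

H(X,Y) = -Σ_{x,y} P(x,y) log₂ P(x,y). Per-cell terms -P(x,y)·log₂P(x,y):
  X=0: 0.2500, 0.0000
  X=1: 0.3202, 0.0000
  X=2: 0.2434, 0.1562
  (cells with P = 0 contribute 0)
Sum of the 6 terms: H(X,Y) = 0.9698 bits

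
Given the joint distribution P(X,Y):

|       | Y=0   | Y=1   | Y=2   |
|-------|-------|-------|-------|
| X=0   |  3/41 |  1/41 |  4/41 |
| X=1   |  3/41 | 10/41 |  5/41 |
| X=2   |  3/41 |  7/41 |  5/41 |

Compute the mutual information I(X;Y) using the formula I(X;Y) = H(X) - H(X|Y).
0.0844 bits

I(X;Y) = H(X) - H(X|Y)

Marginal of X (row sums):
  P(X=0) = 3/41 + 1/41 + 4/41 = 8/41
  P(X=1) = 3/41 + 10/41 + 5/41 = 18/41
  P(X=2) = 3/41 + 7/41 + 5/41 = 15/41
H(X) = -[(8/41)·log₂(8/41) + (18/41)·log₂(18/41) + (15/41)·log₂(15/41)]
  = 0.46001 + 0.52140 + 0.53073 = 1.51214 bits

Marginal of Y (column sums):
  P(Y=0) = 3/41 + 3/41 + 3/41 = 9/41
  P(Y=1) = 1/41 + 10/41 + 7/41 = 18/41
  P(Y=2) = 4/41 + 5/41 + 5/41 = 14/41
H(X|Y) = Σ_y P(y)·H(X|Y=y):
  Y=0: P(Y=0) = 9/41, P(X|Y=0) = (1/3, 1/3, 1/3) → H(X|Y=0) = 1.58496
  Y=1: P(Y=1) = 18/41, P(X|Y=1) = (1/18, 5/9, 7/18) → H(X|Y=1) = 1.23266
  Y=2: P(Y=2) = 14/41, P(X|Y=2) = (2/7, 5/14, 5/14) → H(X|Y=2) = 1.57741
H(X|Y) = (9/41)·1.58496 + (18/41)·1.23266 + (14/41)·1.57741 = 1.42771 bits

I(X;Y) = H(X) - H(X|Y) = 1.51214 - 1.42771 = 0.0844 bits

Cross-check via I(X;Y) = H(X) + H(Y) - H(X,Y): computing H(Y) from the column sums and H(X,Y) from the 9 cells in the same way gives H(Y) = 1.53094 bits and H(X,Y) = 2.95866 bits, so
I(X;Y) = 1.51214 + 1.53094 - 2.95866 = 0.0844 bits ✓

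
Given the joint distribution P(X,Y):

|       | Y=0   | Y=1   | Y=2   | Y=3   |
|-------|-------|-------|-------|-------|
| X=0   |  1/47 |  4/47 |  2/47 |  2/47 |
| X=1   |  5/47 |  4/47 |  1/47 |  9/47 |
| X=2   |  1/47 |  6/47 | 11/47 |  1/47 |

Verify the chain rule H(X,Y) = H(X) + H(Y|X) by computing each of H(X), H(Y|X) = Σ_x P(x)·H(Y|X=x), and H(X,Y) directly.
H(X) = 1.5131 bits, H(Y|X) = 1.6223 bits, H(X,Y) = 3.1354 bits

Marginal of X (row sums):
  P(X=0) = 1/47 + 4/47 + 2/47 + 2/47 = 9/47
  P(X=1) = 5/47 + 4/47 + 1/47 + 9/47 = 19/47
  P(X=2) = 1/47 + 6/47 + 11/47 + 1/47 = 19/47
H(X) = -[(9/47)·log₂(9/47) + (19/47)·log₂(19/47) + (19/47)·log₂(19/47)]
  = 0.45664 + 0.52822 + 0.52822 = 1.5131 bits

H(Y|X) = Σ_x P(x)·H(Y|X=x):
  X=0: P(X=0) = 9/47, P(Y|X=0) = (1/9, 4/9, 2/9, 2/9) → H(Y|X=0) = 1.83659
  X=1: P(X=1) = 19/47, P(Y|X=1) = (5/19, 4/19, 1/19, 9/19) → H(Y|X=1) = 1.71430
  X=2: P(X=2) = 19/47, P(Y|X=2) = (1/19, 6/19, 11/19, 1/19) → H(Y|X=2) = 1.42879
H(Y|X) = (9/47)·1.83659 + (19/47)·1.71430 + (19/47)·1.42879 = 1.6223 bits

H(X,Y) = -Σ_{x,y} P(x,y) log₂ P(x,y). Per-cell terms -P(x,y)·log₂P(x,y):
  X=0: 0.11818, 0.30252, 0.19381, 0.19381
  X=1: 0.34390, 0.30252, 0.11818, 0.45664
  X=2: 0.11818, 0.37910, 0.49036, 0.11818
Sum of the 12 terms: H(X,Y) = 3.1354 bits

Chain rule check:
  H(X) + H(Y|X) = 1.5131 + 1.6223 = 3.1354 bits
  H(X,Y) = 3.1354 bits
✓ Chain rule verified.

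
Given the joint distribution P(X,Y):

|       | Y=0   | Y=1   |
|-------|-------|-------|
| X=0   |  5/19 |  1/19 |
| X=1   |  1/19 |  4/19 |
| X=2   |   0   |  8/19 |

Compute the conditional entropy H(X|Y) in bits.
1.0529 bits

H(X|Y) = H(X,Y) - H(Y)

H(X,Y) = -Σ_{x,y} P(x,y) log₂ P(x,y). Per-cell terms -P(x,y)·log₂P(x,y):
  X=0: 0.506842, 0.223575
  X=1: 0.223575, 0.473248
  X=2: 0.000000, 0.525443
  (cells with P = 0 contribute 0)
Sum of the 6 terms: H(X,Y) = 1.95268 bits

Marginal of Y (column sums):
  P(Y=0) = 5/19 + 1/19 + 0 = 6/19
  P(Y=1) = 1/19 + 4/19 + 8/19 = 13/19
H(Y) = -[(6/19)·log₂(6/19) + (13/19)·log₂(13/19)]
  = 0.525147 + 0.374597 = 0.89974 bits

H(X|Y) = H(X,Y) - H(Y) = 1.95268 - 0.89974 = 1.0529 bits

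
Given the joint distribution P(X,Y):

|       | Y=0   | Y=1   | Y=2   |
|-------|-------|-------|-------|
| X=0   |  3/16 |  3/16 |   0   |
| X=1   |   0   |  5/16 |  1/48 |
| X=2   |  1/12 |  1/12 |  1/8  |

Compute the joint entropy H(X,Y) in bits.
2.5189 bits

H(X,Y) = -Σ_{x,y} P(x,y) log₂ P(x,y). Per-cell terms -P(x,y)·log₂P(x,y):
  X=0: 0.45282, 0.45282, 0.00000
  X=1: 0.00000, 0.52440, 0.11635
  X=2: 0.29875, 0.29875, 0.37500
  (cells with P = 0 contribute 0)
Sum of the 9 terms: H(X,Y) = 2.5189 bits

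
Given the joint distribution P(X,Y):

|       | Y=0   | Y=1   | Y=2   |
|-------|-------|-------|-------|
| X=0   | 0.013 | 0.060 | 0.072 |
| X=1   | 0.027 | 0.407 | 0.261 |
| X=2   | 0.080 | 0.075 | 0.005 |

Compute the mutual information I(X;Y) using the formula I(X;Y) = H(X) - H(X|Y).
0.1841 bits

I(X;Y) = H(X) - H(X|Y)

Marginal of X (row sums):
  P(X=0) = 0.013 + 0.060 + 0.072 = 0.145
  P(X=1) = 0.027 + 0.407 + 0.261 = 0.695
  P(X=2) = 0.080 + 0.075 + 0.005 = 0.160
H(X) = -[0.145·log₂(0.145) + 0.695·log₂(0.695) + 0.160·log₂(0.160)]
  = 0.4040 + 0.3648 + 0.4230 = 1.1918 bits

Marginal of Y (column sums):
  P(Y=0) = 0.013 + 0.027 + 0.080 = 0.120
  P(Y=1) = 0.060 + 0.407 + 0.075 = 0.542
  P(Y=2) = 0.072 + 0.261 + 0.005 = 0.338
H(X|Y) = Σ_y P(y)·H(X|Y=y):
  Y=0: P(Y=0) = 0.120, P(X|Y=0) = (13/120, 9/40, 2/3) → H(X|Y=0) = 1.2215
  Y=1: P(Y=1) = 0.542, P(X|Y=1) = (30/271, 407/542, 75/542) → H(X|Y=1) = 1.0567
  Y=2: P(Y=2) = 0.338, P(X|Y=2) = (36/169, 261/338, 5/338) → H(X|Y=2) = 0.8532
H(X|Y) = 0.120·1.2215 + 0.542·1.0567 + 0.338·0.8532 = 1.0077 bits

I(X;Y) = H(X) - H(X|Y) = 1.1918 - 1.0077 = 0.1841 bits

Cross-check via I(X;Y) = H(X) + H(Y) - H(X,Y): computing H(Y) from the column sums and H(X,Y) from the 9 cells in the same way gives H(Y) = 1.3749 bits and H(X,Y) = 2.3826 bits, so
I(X;Y) = 1.1918 + 1.3749 - 2.3826 = 0.1841 bits ✓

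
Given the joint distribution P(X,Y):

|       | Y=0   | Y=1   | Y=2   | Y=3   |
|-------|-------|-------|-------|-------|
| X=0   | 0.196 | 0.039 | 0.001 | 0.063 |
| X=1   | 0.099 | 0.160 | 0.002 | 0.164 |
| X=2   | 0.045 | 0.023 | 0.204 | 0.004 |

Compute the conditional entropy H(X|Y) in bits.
0.9599 bits

H(X|Y) = H(X,Y) - H(Y)

H(X,Y) = -Σ_{x,y} P(x,y) log₂ P(x,y). Per-cell terms -P(x,y)·log₂P(x,y):
  X=0: 0.4608, 0.1825, 0.0100, 0.2513
  X=1: 0.3303, 0.4230, 0.0179, 0.4278
  X=2: 0.2013, 0.1252, 0.4678, 0.0319
Sum of the 12 terms: H(X,Y) = 2.9298 bits

Marginal of Y (column sums):
  P(Y=0) = 0.196 + 0.099 + 0.045 = 0.340
  P(Y=1) = 0.039 + 0.160 + 0.023 = 0.222
  P(Y=2) = 0.001 + 0.002 + 0.204 = 0.207
  P(Y=3) = 0.063 + 0.164 + 0.004 = 0.231
H(Y) = -[0.340·log₂(0.340) + 0.222·log₂(0.222) + 0.207·log₂(0.207) + 0.231·log₂(0.231)]
  = 0.5292 + 0.4820 + 0.4704 + 0.4883 = 1.9699 bits

H(X|Y) = H(X,Y) - H(Y) = 2.9298 - 1.9699 = 0.9599 bits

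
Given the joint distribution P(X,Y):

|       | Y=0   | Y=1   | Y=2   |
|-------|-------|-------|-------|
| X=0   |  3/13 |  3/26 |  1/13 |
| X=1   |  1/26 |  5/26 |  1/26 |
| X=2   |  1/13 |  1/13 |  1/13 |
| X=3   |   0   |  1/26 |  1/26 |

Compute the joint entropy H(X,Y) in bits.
3.1668 bits

H(X,Y) = -Σ_{x,y} P(x,y) log₂ P(x,y). Per-cell terms -P(x,y)·log₂P(x,y):
  X=0: 0.48819, 0.35948, 0.28465
  X=1: 0.18079, 0.45741, 0.18079
  X=2: 0.28465, 0.28465, 0.28465
  X=3: 0.00000, 0.18079, 0.18079
  (cells with P = 0 contribute 0)
Sum of the 12 terms: H(X,Y) = 3.1668 bits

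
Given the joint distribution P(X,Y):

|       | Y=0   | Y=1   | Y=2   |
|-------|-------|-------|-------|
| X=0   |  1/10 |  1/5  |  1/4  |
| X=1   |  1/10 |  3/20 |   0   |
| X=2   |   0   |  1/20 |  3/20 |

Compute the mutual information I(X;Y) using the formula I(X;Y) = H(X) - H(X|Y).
0.2947 bits

I(X;Y) = H(X) - H(X|Y)

Marginal of X (row sums):
  P(X=0) = 1/10 + 1/5 + 1/4 = 11/20
  P(X=1) = 1/10 + 3/20 + 0 = 1/4
  P(X=2) = 0 + 1/20 + 3/20 = 1/5
H(X) = -[(11/20)·log₂(11/20) + (1/4)·log₂(1/4) + (1/5)·log₂(1/5)]
  = 0.47437 + 0.50000 + 0.46439 = 1.43876 bits

Marginal of Y (column sums):
  P(Y=0) = 1/10 + 1/10 + 0 = 1/5
  P(Y=1) = 1/5 + 3/20 + 1/20 = 2/5
  P(Y=2) = 1/4 + 0 + 3/20 = 2/5
H(X|Y) = Σ_y P(y)·H(X|Y=y):
  Y=0: P(Y=0) = 1/5, P(X|Y=0) = (1/2, 1/2, 0) → H(X|Y=0) = 1.00000
  Y=1: P(Y=1) = 2/5, P(X|Y=1) = (1/2, 3/8, 1/8) → H(X|Y=1) = 1.40564
  Y=2: P(Y=2) = 2/5, P(X|Y=2) = (5/8, 0, 3/8) → H(X|Y=2) = 0.95443
H(X|Y) = (1/5)·1.00000 + (2/5)·1.40564 + (2/5)·0.95443 = 1.14403 bits

I(X;Y) = H(X) - H(X|Y) = 1.43876 - 1.14403 = 0.2947 bits

Cross-check via I(X;Y) = H(X) + H(Y) - H(X,Y): computing H(Y) from the column sums and H(X,Y) from the 9 cells in the same way gives H(Y) = 1.52193 bits and H(X,Y) = 2.66596 bits, so
I(X;Y) = 1.43876 + 1.52193 - 2.66596 = 0.2947 bits ✓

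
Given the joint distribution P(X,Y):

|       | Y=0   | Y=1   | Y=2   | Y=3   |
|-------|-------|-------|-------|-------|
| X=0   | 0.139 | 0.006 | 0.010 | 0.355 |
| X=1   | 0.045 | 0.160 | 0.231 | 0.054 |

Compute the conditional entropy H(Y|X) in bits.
1.3772 bits

H(Y|X) = H(X,Y) - H(X)

H(X,Y) = -Σ_{x,y} P(x,y) log₂ P(x,y). Per-cell terms -P(x,y)·log₂P(x,y):
  X=0: 0.39571, 0.04428, 0.06644, 0.53041
  X=1: 0.20133, 0.42302, 0.48834, 0.22739
Sum of the 8 terms: H(X,Y) = 2.3769 bits

Marginal of X (row sums):
  P(X=0) = 0.139 + 0.006 + 0.010 + 0.355 = 0.510
  P(X=1) = 0.045 + 0.160 + 0.231 + 0.054 = 0.490
H(X) = -[0.510·log₂(0.510) + 0.490·log₂(0.490)]
  = 0.49543 + 0.50428 = 0.9997 bits

H(Y|X) = H(X,Y) - H(X) = 2.3769 - 0.9997 = 1.3772 bits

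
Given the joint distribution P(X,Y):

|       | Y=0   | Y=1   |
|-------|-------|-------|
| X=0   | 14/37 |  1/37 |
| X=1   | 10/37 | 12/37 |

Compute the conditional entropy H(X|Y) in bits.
0.7731 bits

H(X|Y) = H(X,Y) - H(Y)

H(X,Y) = -Σ_{x,y} P(x,y) log₂ P(x,y). Per-cell terms -P(x,y)·log₂P(x,y):
  X=0: 0.530524, 0.140796
  X=1: 0.510142, 0.526862
Sum of the 4 terms: H(X,Y) = 1.708324 bits

Marginal of Y (column sums):
  P(Y=0) = 14/37 + 10/37 = 24/37
  P(Y=1) = 1/37 + 12/37 = 13/37
H(Y) = -[(24/37)·log₂(24/37) + (13/37)·log₂(13/37)]
  = 0.405075 + 0.530194 = 0.935269 bits

H(X|Y) = H(X,Y) - H(Y) = 1.708324 - 0.935269 = 0.7731 bits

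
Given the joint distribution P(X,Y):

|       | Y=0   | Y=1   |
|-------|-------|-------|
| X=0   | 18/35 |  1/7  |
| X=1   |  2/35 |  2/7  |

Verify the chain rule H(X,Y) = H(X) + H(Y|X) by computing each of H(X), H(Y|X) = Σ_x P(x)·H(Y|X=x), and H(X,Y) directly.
H(X) = 0.9275 bits, H(Y|X) = 0.7193 bits, H(X,Y) = 1.6468 bits

Marginal of X (row sums):
  P(X=0) = 18/35 + 1/7 = 23/35
  P(X=1) = 2/35 + 2/7 = 12/35
H(X) = -[(23/35)·log₂(23/35) + (12/35)·log₂(12/35)]
  = 0.39805 + 0.52948 = 0.9275 bits

H(Y|X) = Σ_x P(x)·H(Y|X=x):
  X=0: P(X=0) = 23/35, P(Y|X=0) = (18/23, 5/23) → H(Y|X=0) = 0.75538
  X=1: P(X=1) = 12/35, P(Y|X=1) = (1/6, 5/6) → H(Y|X=1) = 0.65002
H(Y|X) = (23/35)·0.75538 + (12/35)·0.65002 = 0.7193 bits

H(X,Y) = -Σ_{x,y} P(x,y) log₂ P(x,y). Per-cell terms -P(x,y)·log₂P(x,y):
  X=0: 0.49338, 0.40105
  X=1: 0.23596, 0.51639
Sum of the 4 terms: H(X,Y) = 1.6468 bits

Chain rule check:
  H(X) + H(Y|X) = 0.9275 + 0.7193 = 1.6468 bits
  H(X,Y) = 1.6468 bits
✓ Chain rule verified.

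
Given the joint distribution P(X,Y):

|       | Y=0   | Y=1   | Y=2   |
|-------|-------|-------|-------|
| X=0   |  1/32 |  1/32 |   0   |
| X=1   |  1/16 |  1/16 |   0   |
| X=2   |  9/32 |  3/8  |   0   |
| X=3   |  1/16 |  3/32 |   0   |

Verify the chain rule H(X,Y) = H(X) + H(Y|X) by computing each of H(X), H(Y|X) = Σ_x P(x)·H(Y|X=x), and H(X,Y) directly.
H(X) = 1.4422 bits, H(Y|X) = 0.9858 bits, H(X,Y) = 2.4280 bits

Marginal of X (row sums):
  P(X=0) = 1/32 + 1/32 + 0 = 1/16
  P(X=1) = 1/16 + 1/16 + 0 = 1/8
  P(X=2) = 9/32 + 3/8 + 0 = 21/32
  P(X=3) = 1/16 + 3/32 + 0 = 5/32
H(X) = -[(1/16)·log₂(1/16) + (1/8)·log₂(1/8) + (21/32)·log₂(21/32) + (5/32)·log₂(5/32)]
  = 0.25000 + 0.37500 + 0.39879 + 0.41845 = 1.4422 bits

H(Y|X) = Σ_x P(x)·H(Y|X=x):
  X=0: P(X=0) = 1/16, P(Y|X=0) = (1/2, 1/2, 0) → H(Y|X=0) = 1.00000
  X=1: P(X=1) = 1/8, P(Y|X=1) = (1/2, 1/2, 0) → H(Y|X=1) = 1.00000
  X=2: P(X=2) = 21/32, P(Y|X=2) = (3/7, 4/7, 0) → H(Y|X=2) = 0.98523
  X=3: P(X=3) = 5/32, P(Y|X=3) = (2/5, 3/5, 0) → H(Y|X=3) = 0.97095
H(Y|X) = (1/16)·1.00000 + (1/8)·1.00000 + (21/32)·0.98523 + (5/32)·0.97095 = 0.9858 bits

H(X,Y) = -Σ_{x,y} P(x,y) log₂ P(x,y). Per-cell terms -P(x,y)·log₂P(x,y):
  X=0: 0.15625, 0.15625, 0.00000
  X=1: 0.25000, 0.25000, 0.00000
  X=2: 0.51471, 0.53064, 0.00000
  X=3: 0.25000, 0.32016, 0.00000
  (cells with P = 0 contribute 0)
Sum of the 12 terms: H(X,Y) = 2.4280 bits

Chain rule check:
  H(X) + H(Y|X) = 1.4422 + 0.9858 = 2.4280 bits
  H(X,Y) = 2.4280 bits
✓ Chain rule verified.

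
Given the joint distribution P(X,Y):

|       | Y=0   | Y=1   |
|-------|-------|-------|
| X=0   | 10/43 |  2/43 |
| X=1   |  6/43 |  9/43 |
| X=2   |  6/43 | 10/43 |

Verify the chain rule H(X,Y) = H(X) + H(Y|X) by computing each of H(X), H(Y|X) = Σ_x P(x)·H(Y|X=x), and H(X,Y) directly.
H(X) = 1.5746 bits, H(Y|X) = 0.8752 bits, H(X,Y) = 2.4498 bits

Marginal of X (row sums):
  P(X=0) = 10/43 + 2/43 = 12/43
  P(X=1) = 6/43 + 9/43 = 15/43
  P(X=2) = 6/43 + 10/43 = 16/43
H(X) = -[(12/43)·log₂(12/43) + (15/43)·log₂(15/43) + (16/43)·log₂(16/43)]
  = 0.51385 + 0.53001 + 0.53070 = 1.5746 bits

H(Y|X) = Σ_x P(x)·H(Y|X=x):
  X=0: P(X=0) = 12/43, P(Y|X=0) = (5/6, 1/6) → H(Y|X=0) = 0.65002
  X=1: P(X=1) = 15/43, P(Y|X=1) = (2/5, 3/5) → H(Y|X=1) = 0.97095
  X=2: P(X=2) = 16/43, P(Y|X=2) = (3/8, 5/8) → H(Y|X=2) = 0.95443
H(Y|X) = (12/43)·0.65002 + (15/43)·0.97095 + (16/43)·0.95443 = 0.8752 bits

H(X,Y) = -Σ_{x,y} P(x,y) log₂ P(x,y). Per-cell terms -P(x,y)·log₂P(x,y):
  X=0: 0.48938, 0.20587
  X=1: 0.39646, 0.47226
  X=2: 0.39646, 0.48938
Sum of the 6 terms: H(X,Y) = 2.4498 bits

Chain rule check:
  H(X) + H(Y|X) = 1.5746 + 0.8752 = 2.4498 bits
  H(X,Y) = 2.4498 bits
✓ Chain rule verified.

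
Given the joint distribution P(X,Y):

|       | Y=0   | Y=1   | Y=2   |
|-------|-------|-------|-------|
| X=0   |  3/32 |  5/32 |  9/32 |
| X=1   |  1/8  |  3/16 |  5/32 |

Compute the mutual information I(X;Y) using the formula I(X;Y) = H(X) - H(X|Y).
0.0286 bits

I(X;Y) = H(X) - H(X|Y)

Marginal of X (row sums):
  P(X=0) = 3/32 + 5/32 + 9/32 = 17/32
  P(X=1) = 1/8 + 3/16 + 5/32 = 15/32
H(X) = -[(17/32)·log₂(17/32) + (15/32)·log₂(15/32)]
  = 0.4848 + 0.5124 = 0.9972 bits

Marginal of Y (column sums):
  P(Y=0) = 3/32 + 1/8 = 7/32
  P(Y=1) = 5/32 + 3/16 = 11/32
  P(Y=2) = 9/32 + 5/32 = 7/16
H(X|Y) = Σ_y P(y)·H(X|Y=y):
  Y=0: P(Y=0) = 7/32, P(X|Y=0) = (3/7, 4/7) → H(X|Y=0) = 0.9852
  Y=1: P(Y=1) = 11/32, P(X|Y=1) = (5/11, 6/11) → H(X|Y=1) = 0.9940
  Y=2: P(Y=2) = 7/16, P(X|Y=2) = (9/14, 5/14) → H(X|Y=2) = 0.9403
H(X|Y) = (7/32)·0.9852 + (11/32)·0.9940 + (7/16)·0.9403 = 0.9686 bits

I(X;Y) = H(X) - H(X|Y) = 0.9972 - 0.9686 = 0.0286 bits

Cross-check via I(X;Y) = H(X) + H(Y) - H(X,Y): computing H(Y) from the column sums and H(X,Y) from the 6 cells in the same way gives H(Y) = 1.5310 bits and H(X,Y) = 2.4996 bits, so
I(X;Y) = 0.9972 + 1.5310 - 2.4996 = 0.0286 bits ✓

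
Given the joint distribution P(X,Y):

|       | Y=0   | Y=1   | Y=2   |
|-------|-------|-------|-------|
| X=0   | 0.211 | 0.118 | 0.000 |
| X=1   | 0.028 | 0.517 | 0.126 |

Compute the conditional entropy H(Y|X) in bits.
0.9366 bits

H(Y|X) = H(X,Y) - H(X)

H(X,Y) = -Σ_{x,y} P(x,y) log₂ P(x,y). Per-cell terms -P(x,y)·log₂P(x,y):
  X=0: 0.4736, 0.3638, 0.0000
  X=1: 0.1444, 0.4921, 0.3766
  (cells with P = 0 contribute 0)
Sum of the 6 terms: H(X,Y) = 1.8505 bits

Marginal of X (row sums):
  P(X=0) = 0.211 + 0.118 + 0.000 = 0.329
  P(X=1) = 0.028 + 0.517 + 0.126 = 0.671
H(X) = -[0.329·log₂(0.329) + 0.671·log₂(0.671)]
  = 0.5277 + 0.3862 = 0.9139 bits

H(Y|X) = H(X,Y) - H(X) = 1.8505 - 0.9139 = 0.9366 bits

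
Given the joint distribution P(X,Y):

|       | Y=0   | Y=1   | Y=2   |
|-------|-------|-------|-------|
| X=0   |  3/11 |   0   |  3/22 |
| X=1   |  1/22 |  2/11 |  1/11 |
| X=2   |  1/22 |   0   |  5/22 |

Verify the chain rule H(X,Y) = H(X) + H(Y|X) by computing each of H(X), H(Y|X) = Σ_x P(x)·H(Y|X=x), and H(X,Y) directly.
H(X) = 1.5644 bits, H(Y|X) = 0.9916 bits, H(X,Y) = 2.5561 bits

Marginal of X (row sums):
  P(X=0) = 3/11 + 0 + 3/22 = 9/22
  P(X=1) = 1/22 + 2/11 + 1/11 = 7/22
  P(X=2) = 1/22 + 0 + 5/22 = 3/11
H(X) = -[(9/22)·log₂(9/22) + (7/22)·log₂(7/22) + (3/11)·log₂(3/11)]
  = 0.527525 + 0.525661 + 0.511219 = 1.5644 bits

H(Y|X) = Σ_x P(x)·H(Y|X=x):
  X=0: P(X=0) = 9/22, P(Y|X=0) = (2/3, 0, 1/3) → H(Y|X=0) = 0.918296
  X=1: P(X=1) = 7/22, P(Y|X=1) = (1/7, 4/7, 2/7) → H(Y|X=1) = 1.378783
  X=2: P(X=2) = 3/11, P(Y|X=2) = (1/6, 0, 5/6) → H(Y|X=2) = 0.650022
H(Y|X) = (9/22)·0.918296 + (7/22)·1.378783 + (3/11)·0.650022 = 0.9916 bits

H(X,Y) = -Σ_{x,y} P(x,y) log₂ P(x,y). Per-cell terms -P(x,y)·log₂P(x,y):
  X=0: 0.511219, 0.000000, 0.391973
  X=1: 0.202701, 0.447169, 0.314494
  X=2: 0.202701, 0.000000, 0.485796
  (cells with P = 0 contribute 0)
Sum of the 9 terms: H(X,Y) = 2.5561 bits

Chain rule check:
  H(X) + H(Y|X) = 1.5644 + 0.9916 = 2.5560 bits
  H(X,Y) = 2.5561 bits
✓ Chain rule verified (Δ = 0.0001 is 4-dp rounding noise: each of the three values was rounded independently).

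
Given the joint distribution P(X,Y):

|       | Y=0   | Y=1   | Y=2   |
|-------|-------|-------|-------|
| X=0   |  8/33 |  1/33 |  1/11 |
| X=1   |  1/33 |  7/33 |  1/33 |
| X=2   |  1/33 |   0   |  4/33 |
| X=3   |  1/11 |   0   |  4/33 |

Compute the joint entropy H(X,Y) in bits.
2.9486 bits

H(X,Y) = -Σ_{x,y} P(x,y) log₂ P(x,y). Per-cell terms -P(x,y)·log₂P(x,y):
  X=0: 0.49561, 0.15286, 0.31449
  X=1: 0.15286, 0.47452, 0.15286
  X=2: 0.15286, 0.00000, 0.36902
  X=3: 0.31449, 0.00000, 0.36902
  (cells with P = 0 contribute 0)
Sum of the 12 terms: H(X,Y) = 2.9486 bits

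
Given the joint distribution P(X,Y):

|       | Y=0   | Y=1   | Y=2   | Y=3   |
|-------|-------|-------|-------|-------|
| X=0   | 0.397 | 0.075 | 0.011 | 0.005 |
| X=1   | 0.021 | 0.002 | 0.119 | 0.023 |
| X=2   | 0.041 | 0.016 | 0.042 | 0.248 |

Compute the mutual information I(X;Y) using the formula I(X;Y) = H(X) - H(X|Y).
0.7275 bits

I(X;Y) = H(X) - H(X|Y)

Marginal of X (row sums):
  P(X=0) = 0.397 + 0.075 + 0.011 + 0.005 = 0.488
  P(X=1) = 0.021 + 0.002 + 0.119 + 0.023 = 0.165
  P(X=2) = 0.041 + 0.016 + 0.042 + 0.248 = 0.347
H(X) = -[0.488·log₂(0.488) + 0.165·log₂(0.165) + 0.347·log₂(0.347)]
  = 0.5051 + 0.4289 + 0.5299 = 1.4639 bits

Marginal of Y (column sums):
  P(Y=0) = 0.397 + 0.021 + 0.041 = 0.459
  P(Y=1) = 0.075 + 0.002 + 0.016 = 0.093
  P(Y=2) = 0.011 + 0.119 + 0.042 = 0.172
  P(Y=3) = 0.005 + 0.023 + 0.248 = 0.276
H(X|Y) = Σ_y P(y)·H(X|Y=y):
  Y=0: P(Y=0) = 0.459, P(X|Y=0) = (397/459, 7/153, 41/459) → H(X|Y=0) = 0.6960
  Y=1: P(Y=1) = 0.093, P(X|Y=1) = (25/31, 2/93, 16/93) → H(X|Y=1) = 0.8062
  Y=2: P(Y=2) = 0.172, P(X|Y=2) = (11/172, 119/172, 21/86) → H(X|Y=2) = 1.1180
  Y=3: P(Y=3) = 0.276, P(X|Y=3) = (5/276, 1/12, 62/69) → H(X|Y=3) = 0.5422
H(X|Y) = 0.459·0.6960 + 0.093·0.8062 + 0.172·1.1180 + 0.276·0.5422 = 0.7364 bits

I(X;Y) = H(X) - H(X|Y) = 1.4639 - 0.7364 = 0.7275 bits

Cross-check via I(X;Y) = H(X) + H(Y) - H(X,Y): computing H(Y) from the column sums and H(X,Y) from the 12 cells in the same way gives H(Y) = 1.7837 bits and H(X,Y) = 2.5201 bits, so
I(X;Y) = 1.4639 + 1.7837 - 2.5201 = 0.7275 bits ✓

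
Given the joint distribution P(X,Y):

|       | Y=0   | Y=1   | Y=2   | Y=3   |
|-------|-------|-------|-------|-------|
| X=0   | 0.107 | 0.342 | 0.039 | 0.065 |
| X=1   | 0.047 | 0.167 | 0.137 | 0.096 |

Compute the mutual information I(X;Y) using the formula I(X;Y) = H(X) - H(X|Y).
0.0995 bits

I(X;Y) = H(X) - H(X|Y)

Marginal of X (row sums):
  P(X=0) = 0.107 + 0.342 + 0.039 + 0.065 = 0.553
  P(X=1) = 0.047 + 0.167 + 0.137 + 0.096 = 0.447
H(X) = -[0.553·log₂(0.553) + 0.447·log₂(0.447)]
  = 0.47262 + 0.51926 = 0.99188 bits

Marginal of Y (column sums):
  P(Y=0) = 0.107 + 0.047 = 0.154
  P(Y=1) = 0.342 + 0.167 = 0.509
  P(Y=2) = 0.039 + 0.137 = 0.176
  P(Y=3) = 0.065 + 0.096 = 0.161
H(X|Y) = Σ_y P(y)·H(X|Y=y):
  Y=0: P(Y=0) = 0.154, P(X|Y=0) = (107/154, 47/154) → H(X|Y=0) = 0.88755
  Y=1: P(Y=1) = 0.509, P(X|Y=1) = (342/509, 167/509) → H(X|Y=1) = 0.91297
  Y=2: P(Y=2) = 0.176, P(X|Y=2) = (39/176, 137/176) → H(X|Y=2) = 0.76306
  Y=3: P(Y=3) = 0.161, P(X|Y=3) = (65/161, 96/161) → H(X|Y=3) = 0.97309
H(X|Y) = 0.154·0.88755 + 0.509·0.91297 + 0.176·0.76306 + 0.161·0.97309 = 0.89235 bits

I(X;Y) = H(X) - H(X|Y) = 0.99188 - 0.89235 = 0.0995 bits

Cross-check via I(X;Y) = H(X) + H(Y) - H(X,Y): computing H(Y) from the column sums and H(X,Y) from the 8 cells in the same way gives H(Y) = 1.77688 bits and H(X,Y) = 2.66923 bits, so
I(X;Y) = 0.99188 + 1.77688 - 2.66923 = 0.0995 bits ✓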